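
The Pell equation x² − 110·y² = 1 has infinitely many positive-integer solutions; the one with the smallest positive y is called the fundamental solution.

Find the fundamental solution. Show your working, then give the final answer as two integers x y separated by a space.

[10; 2,20] for √110; ℓ=2 ⇒ convergent index 1
k=0  a_k=10  p_k/q_k = 10/1
k=1  a_k=2  p_k/q_k = 21/2
→ (21, 2).  Check: 21²=441, 110·2²=440, difference 1.

21 2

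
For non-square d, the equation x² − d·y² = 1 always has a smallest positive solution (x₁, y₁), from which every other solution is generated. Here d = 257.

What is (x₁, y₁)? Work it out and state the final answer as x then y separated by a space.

[16; 32] for √257; ℓ=1 ⇒ convergent index 1
a_0=16:  p_0=16·1+0=16,  q_0=16·0+1=1
a_1=32:  p_1=32·16+1=513,  q_1=32·1+0=32
(x₁, y₁) = (513, 32);  513² − 257·32² = 1 ✓

513 32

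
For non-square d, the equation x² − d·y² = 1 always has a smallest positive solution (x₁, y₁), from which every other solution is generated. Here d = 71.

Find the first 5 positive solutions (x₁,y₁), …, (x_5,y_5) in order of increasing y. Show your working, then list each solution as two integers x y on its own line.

[8; 2,2,1,7,1,2,2,16] for √71; ℓ=8 ⇒ convergent index 7
i=0: a=8 ⇒ p=8, q=1
…
i=3: a=1 ⇒ p=59, q=7
i=4: a=7 ⇒ p=455, q=54
i=5: a=1 ⇒ p=514, q=61
i=6: a=2 ⇒ p=1483, q=176
i=7: a=2 ⇒ p=3480, q=413
fundamental: x₁=3480, y₁=413  (since 12110400 − 71·170569 = 1)
(x_2, y_2) = (3480·3480 + 71·413·413, 3480·413 + 413·3480) = (24220799, 2874480)
(x_3, y_3) = (3480·24220799 + 71·413·2874480, 3480·2874480 + 413·24220799) = (168576757560, 20006380387)
(x_4, y_4) = (3480·168576757560 + 71·413·20006380387, 3480·20006380387 + 413·168576757560) = (1173294208396801, 139244404619040)
(x_5, y_5) = (3480·1173294208396801 + 71·413·139244404619040, 3480·139244404619040 + 413·1173294208396801) = (8166127521864977400, 969141036142138013)

3480 413
24220799 2874480
168576757560 20006380387
1173294208396801 139244404619040
8166127521864977400 969141036142138013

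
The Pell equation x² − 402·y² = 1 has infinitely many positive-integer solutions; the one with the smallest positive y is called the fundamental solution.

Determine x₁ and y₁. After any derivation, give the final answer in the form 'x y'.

401 20

d=402: √d = [20; 20,40] (ℓ=2, even), read p_1/q_1
a_0=20:  p_0=20·1+0=20,  q_0=20·0+1=1
a_1=20:  p_1=20·20+1=401,  q_1=20·1+0=20
→ (401, 20).  Check: 401²=160801, 402·20²=160800, difference 1.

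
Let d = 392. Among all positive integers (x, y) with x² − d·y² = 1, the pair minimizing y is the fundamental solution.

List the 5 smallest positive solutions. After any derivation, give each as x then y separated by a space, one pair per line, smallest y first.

99 5
19601 990
3880899 196015
768398401 38809980
152139002499 7684180025

√392 → a₀=19, period (1,3,1,38); ℓ=4 even so k=3
i=0: a=19 ⇒ p=19, q=1
…
i=2: a=3 ⇒ p=79, q=4
i=3: a=1 ⇒ p=99, q=5
fundamental: x₁=99, y₁=5  (since 9801 − 392·25 = 1)
(x_2, y_2) = (99·99 + 392·5·5, 99·5 + 5·99) = (19601, 990)
(x_3, y_3) = (99·19601 + 392·5·990, 99·990 + 5·19601) = (3880899, 196015)
(x_4, y_4) = (99·3880899 + 392·5·196015, 99·196015 + 5·3880899) = (768398401, 38809980)
(x_5, y_5) = (99·768398401 + 392·5·38809980, 99·38809980 + 5·768398401) = (152139002499, 7684180025)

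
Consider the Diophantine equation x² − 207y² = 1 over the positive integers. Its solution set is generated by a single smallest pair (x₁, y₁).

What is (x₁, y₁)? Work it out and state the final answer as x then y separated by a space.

1151 80

√207 = [14; 2,1,1,2,1,1,2,28, …], period ℓ=8 (even) → k=7
i=0: a=14 ⇒ p=14, q=1
…
i=3: a=1 ⇒ p=72, q=5
…
i=5: a=1 ⇒ p=259, q=18
i=6: a=1 ⇒ p=446, q=31
i=7: a=2 ⇒ p=1151, q=80
fundamental: x₁=1151, y₁=80  (since 1324801 − 207·6400 = 1)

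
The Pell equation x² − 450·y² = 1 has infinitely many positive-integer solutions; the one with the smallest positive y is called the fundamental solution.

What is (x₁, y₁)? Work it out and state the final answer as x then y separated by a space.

19601 924

d=450: √d = [21; 4,1,2,4,2,1,4,42] (ℓ=8, even), read p_7/q_7
step 0: (21, 1)  from 21·(1,0) + (0,1)
step 1: (85, 4)  from 4·(21,1) + (1,0)
step 2: (106, 5)  from 1·(85,4) + (21,1)
step 3: (297, 14)  from 2·(106,5) + (85,4)
step 4: (1294, 61)  from 4·(297,14) + (106,5)
step 5: (2885, 136)  from 2·(1294,61) + (297,14)
step 6: (4179, 197)  from 1·(2885,136) + (1294,61)
step 7: (19601, 924)  from 4·(4179,197) + (2885,136)
→ (19601, 924).  Check: 19601²=384199201, 450·924²=384199200, difference 1.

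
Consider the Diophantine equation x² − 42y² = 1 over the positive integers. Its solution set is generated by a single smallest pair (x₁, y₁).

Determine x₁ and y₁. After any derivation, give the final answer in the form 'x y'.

√42 → a₀=6, period (2,12); ℓ=2 even so k=1
i=0: a=6 ⇒ p=6, q=1
i=1: a=2 ⇒ p=13, q=2
(x₁, y₁) = (13, 2);  13² − 42·2² = 1 ✓

13 2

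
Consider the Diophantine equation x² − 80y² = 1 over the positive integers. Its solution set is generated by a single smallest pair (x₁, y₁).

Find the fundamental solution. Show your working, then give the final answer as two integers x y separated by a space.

√80 → a₀=8, period (1,16); ℓ=2 even so k=1
step 0: (8, 1)  from 8·(1,0) + (0,1)
step 1: (9, 1)  from 1·(8,1) + (1,0)
(x₁, y₁) = (9, 1);  9² − 80·1² = 1 ✓

9 1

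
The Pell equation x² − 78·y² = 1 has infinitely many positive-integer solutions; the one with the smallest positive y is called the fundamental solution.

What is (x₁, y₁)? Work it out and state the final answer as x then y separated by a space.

√78 → a₀=8, period (1,4,1,16); ℓ=4 even so k=3
k=0  a_k=8  p_k/q_k = 8/1
k=1  a_k=1  p_k/q_k = 9/1
k=2  a_k=4  p_k/q_k = 44/5
k=3  a_k=1  p_k/q_k = 53/6
→ (53, 6).  Check: 53²=2809, 78·6²=2808, difference 1.

53 6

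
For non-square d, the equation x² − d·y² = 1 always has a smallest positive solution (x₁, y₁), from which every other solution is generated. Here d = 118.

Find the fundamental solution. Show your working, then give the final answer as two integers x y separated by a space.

306917 28254

√118 = [10; 1,6,3,2,10,2,3,6,1,20, …], period ℓ=10 (even) → k=9
k=0  a_k=10  p_k/q_k = 10/1
…
k=2  a_k=6  p_k/q_k = 76/7
…
k=4  a_k=2  p_k/q_k = 554/51
k=5  a_k=10  p_k/q_k = 5779/532
…
k=7  a_k=3  p_k/q_k = 42115/3877
k=8  a_k=6  p_k/q_k = 264802/24377
k=9  a_k=1  p_k/q_k = 306917/28254
fundamental: x₁=306917, y₁=28254  (since 94198044889 − 118·798288516 = 1)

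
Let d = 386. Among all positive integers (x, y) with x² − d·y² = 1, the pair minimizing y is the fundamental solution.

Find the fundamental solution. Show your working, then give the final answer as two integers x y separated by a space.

111555 5678

√386 → a₀=19, period (1,1,1,4,1,18,1,4,1,1,1,38); ℓ=12 even so k=11
i=0: a=19 ⇒ p=19, q=1
…
i=6: a=18 ⇒ p=6287, q=320
i=7: a=1 ⇒ p=6621, q=337
…
i=10: a=1 ⇒ p=72163, q=3673
i=11: a=1 ⇒ p=111555, q=5678
(x₁, y₁) = (111555, 5678);  111555² − 386·5678² = 1 ✓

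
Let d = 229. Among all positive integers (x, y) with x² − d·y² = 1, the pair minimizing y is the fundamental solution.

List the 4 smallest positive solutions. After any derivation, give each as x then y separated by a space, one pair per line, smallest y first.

d=229: √d = [15; 7,1,1,7,30] (ℓ=5, odd), read p_9/q_9
k=0  a_k=15  p_k/q_k = 15/1
k=1  a_k=7  p_k/q_k = 106/7
k=2  a_k=1  p_k/q_k = 121/8
k=3  a_k=1  p_k/q_k = 227/15
k=4  a_k=7  p_k/q_k = 1710/113
…
k=6  a_k=7  p_k/q_k = 362399/23948
…
k=8  a_k=1  p_k/q_k = 776325/51301
k=9  a_k=7  p_k/q_k = 5848201/386460
→ (5848201, 386460).  Check: 5848201²=34201454936401, 229·386460²=34201454936400, difference 1.
(5848201+386460√229)^2 = 68402909872801 + 4520191516920√229
(5848201+386460√229)^3 = 800067931842043513801 + 52869977098885735380√229
(5848201+386460√229)^4 = 9357916158133073035999171201 + 618388505879356792878585840√229

5848201 386460
68402909872801 4520191516920
800067931842043513801 52869977098885735380
9357916158133073035999171201 618388505879356792878585840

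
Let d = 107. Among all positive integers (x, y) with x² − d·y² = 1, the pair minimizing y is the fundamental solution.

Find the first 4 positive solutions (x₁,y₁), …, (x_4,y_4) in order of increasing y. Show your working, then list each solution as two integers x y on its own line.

962 93
1850887 178932
3561105626 344265075
6851565373537 662365825368

d=107: √d = [10; 2,1,9,1,2,20] (ℓ=6, even), read p_5/q_5
i=0: a=10 ⇒ p=10, q=1
…
i=2: a=1 ⇒ p=31, q=3
i=3: a=9 ⇒ p=300, q=29
i=4: a=1 ⇒ p=331, q=32
i=5: a=2 ⇒ p=962, q=93
(x₁, y₁) = (962, 93);  962² − 107·93² = 1 ✓
n=2: (962,93)∘(962,93) = (962·962+107·93·93, 962·93+93·962) = (1850887,178932)
n=3: (1850887,178932)∘(962,93) = (962·1850887+107·93·178932, 962·178932+93·1850887) = (3561105626,344265075)
n=4: (3561105626,344265075)∘(962,93) = (962·3561105626+107·93·344265075, 962·344265075+93·3561105626) = (6851565373537,662365825368)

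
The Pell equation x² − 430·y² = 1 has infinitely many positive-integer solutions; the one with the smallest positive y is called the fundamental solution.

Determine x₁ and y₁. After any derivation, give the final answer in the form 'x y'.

2862251 138030

√430 → a₀=20, period (1,2,1,3,1,…,2,1,40); ℓ=14 even so k=13
k=0  a_k=20  p_k/q_k = 20/1
k=1  a_k=1  p_k/q_k = 21/1
…
k=5  a_k=1  p_k/q_k = 394/19
…
k=12  a_k=2  p_k/q_k = 2107880/101651
k=13  a_k=1  p_k/q_k = 2862251/138030
fundamental: x₁=2862251, y₁=138030  (since 8192480787001 − 430·19052280900 = 1)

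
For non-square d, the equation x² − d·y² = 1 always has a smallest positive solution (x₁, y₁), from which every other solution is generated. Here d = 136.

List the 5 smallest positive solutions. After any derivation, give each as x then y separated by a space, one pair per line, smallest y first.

[11; 1,1,1,22] for √136; ℓ=4 ⇒ convergent index 3
k=0  a_k=11  p_k/q_k = 11/1
k=1  a_k=1  p_k/q_k = 12/1
k=2  a_k=1  p_k/q_k = 23/2
k=3  a_k=1  p_k/q_k = 35/3
→ (35, 3).  Check: 35²=1225, 136·3²=1224, difference 1.
(35+3√136)^2 = 2449 + 210√136
(35+3√136)^3 = 171395 + 14697√136
(35+3√136)^4 = 11995201 + 1028580√136
(35+3√136)^5 = 839492675 + 71985903√136

35 3
2449 210
171395 14697
11995201 1028580
839492675 71985903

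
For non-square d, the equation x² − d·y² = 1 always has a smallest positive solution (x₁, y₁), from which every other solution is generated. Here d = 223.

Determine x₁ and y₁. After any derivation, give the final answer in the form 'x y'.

[14; 1,13,1,28] for √223; ℓ=4 ⇒ convergent index 3
a_0=14:  p_0=14·1+0=14,  q_0=14·0+1=1
…
a_2=13:  p_2=13·15+14=209,  q_2=13·1+1=14
a_3=1:  p_3=1·209+15=224,  q_3=1·14+1=15
→ (224, 15).  Check: 224²=50176, 223·15²=50175, difference 1.

224 15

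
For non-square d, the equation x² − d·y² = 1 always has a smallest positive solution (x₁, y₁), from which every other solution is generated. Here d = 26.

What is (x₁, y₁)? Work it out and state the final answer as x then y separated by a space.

51 10

√26 → a₀=5, period (10); ℓ=1 odd so k=1
i=0: a=5 ⇒ p=5, q=1
i=1: a=10 ⇒ p=51, q=10
fundamental: x₁=51, y₁=10  (since 2601 − 26·100 = 1)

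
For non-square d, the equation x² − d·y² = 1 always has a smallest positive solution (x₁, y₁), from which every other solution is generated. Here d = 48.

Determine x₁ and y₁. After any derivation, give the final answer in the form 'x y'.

7 1

d=48: √d = [6; 1,12] (ℓ=2, even), read p_1/q_1
a_0=6:  p_0=6·1+0=6,  q_0=6·0+1=1
a_1=1:  p_1=1·6+1=7,  q_1=1·1+0=1
(x₁, y₁) = (7, 1);  7² − 48·1² = 1 ✓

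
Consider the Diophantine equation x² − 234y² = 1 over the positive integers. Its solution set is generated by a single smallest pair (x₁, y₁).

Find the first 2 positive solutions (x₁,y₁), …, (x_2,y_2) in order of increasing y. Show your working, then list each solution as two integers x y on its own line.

d=234: √d = [15; 3,2,1,2,1,2,3,30] (ℓ=8, even), read p_7/q_7
a_0=15:  p_0=15·1+0=15,  q_0=15·0+1=1
a_1=3:  p_1=3·15+1=46,  q_1=3·1+0=3
a_2=2:  p_2=2·46+15=107,  q_2=2·3+1=7
a_3=1:  p_3=1·107+46=153,  q_3=1·7+3=10
a_4=2:  p_4=2·153+107=413,  q_4=2·10+7=27
a_5=1:  p_5=1·413+153=566,  q_5=1·27+10=37
a_6=2:  p_6=2·566+413=1545,  q_6=2·37+27=101
a_7=3:  p_7=3·1545+566=5201,  q_7=3·101+37=340
→ (5201, 340).  Check: 5201²=27050401, 234·340²=27050400, difference 1.
k=2:  x_2 = 5201·5201+234·340·340 = 54100801,  y_2 = 5201·340+340·5201 = 3536680

5201 340
54100801 3536680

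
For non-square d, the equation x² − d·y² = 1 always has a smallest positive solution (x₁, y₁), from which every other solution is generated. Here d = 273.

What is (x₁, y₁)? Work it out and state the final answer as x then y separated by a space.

[16; 1,1,10,1,1,32] for √273; ℓ=6 ⇒ convergent index 5
i=0: a=16 ⇒ p=16, q=1
i=1: a=1 ⇒ p=17, q=1
i=2: a=1 ⇒ p=33, q=2
…
i=4: a=1 ⇒ p=380, q=23
i=5: a=1 ⇒ p=727, q=44
→ (727, 44).  Check: 727²=528529, 273·44²=528528, difference 1.

727 44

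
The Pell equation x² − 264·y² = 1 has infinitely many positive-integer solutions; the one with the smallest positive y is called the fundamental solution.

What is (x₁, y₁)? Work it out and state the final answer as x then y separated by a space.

√264 = [16; 4,32, …], period ℓ=2 (even) → k=1
i=0: a=16 ⇒ p=16, q=1
i=1: a=4 ⇒ p=65, q=4
→ (65, 4).  Check: 65²=4225, 264·4²=4224, difference 1.

65 4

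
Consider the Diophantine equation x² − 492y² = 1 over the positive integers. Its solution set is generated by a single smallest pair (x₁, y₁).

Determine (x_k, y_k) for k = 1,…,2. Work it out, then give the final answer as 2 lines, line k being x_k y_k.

√492 → a₀=22, period (5,1,1,10,1,1,5,44); ℓ=8 even so k=7
a_0=22:  p_0=22·1+0=22,  q_0=22·0+1=1
a_1=5:  p_1=5·22+1=111,  q_1=5·1+0=5
a_2=1:  p_2=1·111+22=133,  q_2=1·5+1=6
a_3=1:  p_3=1·133+111=244,  q_3=1·6+5=11
a_4=10:  p_4=10·244+133=2573,  q_4=10·11+6=116
…
a_6=1:  p_6=1·2817+2573=5390,  q_6=1·127+116=243
a_7=5:  p_7=5·5390+2817=29767,  q_7=5·243+127=1342
fundamental: x₁=29767, y₁=1342  (since 886074289 − 492·1800964 = 1)
(29767+1342√492)^2 = 1772148577 + 79894628√492

29767 1342
1772148577 79894628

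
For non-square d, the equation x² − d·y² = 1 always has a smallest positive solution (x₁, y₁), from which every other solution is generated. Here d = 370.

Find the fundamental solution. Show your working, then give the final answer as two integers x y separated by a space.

d=370: √d = [19; 4,4,38] (ℓ=3, odd), read p_5/q_5
i=0: a=19 ⇒ p=19, q=1
i=1: a=4 ⇒ p=77, q=4
i=2: a=4 ⇒ p=327, q=17
i=3: a=38 ⇒ p=12503, q=650
i=4: a=4 ⇒ p=50339, q=2617
i=5: a=4 ⇒ p=213859, q=11118
(x₁, y₁) = (213859, 11118);  213859² − 370·11118² = 1 ✓

213859 11118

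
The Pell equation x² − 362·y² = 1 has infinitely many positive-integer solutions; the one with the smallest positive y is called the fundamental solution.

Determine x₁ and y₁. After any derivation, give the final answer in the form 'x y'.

[19; 38] for √362; ℓ=1 ⇒ convergent index 1
step 0: (19, 1)  from 19·(1,0) + (0,1)
step 1: (723, 38)  from 38·(19,1) + (1,0)
→ (723, 38).  Check: 723²=522729, 362·38²=522728, difference 1.

723 38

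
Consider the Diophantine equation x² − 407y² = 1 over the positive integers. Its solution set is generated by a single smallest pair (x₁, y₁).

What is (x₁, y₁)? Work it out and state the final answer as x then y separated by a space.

√407 = [20; 5,1,2,1,5,40, …], period ℓ=6 (even) → k=5
i=0: a=20 ⇒ p=20, q=1
i=1: a=5 ⇒ p=101, q=5
…
i=3: a=2 ⇒ p=343, q=17
i=4: a=1 ⇒ p=464, q=23
i=5: a=5 ⇒ p=2663, q=132
(x₁, y₁) = (2663, 132);  2663² − 407·132² = 1 ✓

2663 132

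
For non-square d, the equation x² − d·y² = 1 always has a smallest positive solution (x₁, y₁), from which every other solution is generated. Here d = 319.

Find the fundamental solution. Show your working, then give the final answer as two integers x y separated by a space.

d=319: √d = [17; 1,6,5,1,4,…,6,1,34] (ℓ=14, even), read p_13/q_13
a_0=17:  p_0=17·1+0=17,  q_0=17·0+1=1
a_1=1:  p_1=1·17+1=18,  q_1=1·1+0=1
…
a_6=3:  p_6=3·3715+768=11913,  q_6=3·208+43=667
…
a_8=3:  p_8=3·15628+11913=58797,  q_8=3·875+667=3292
…
a_10=1:  p_10=1·250816+58797=309613,  q_10=1·14043+3292=17335
…
a_12=6:  p_12=6·1798881+309613=11102899,  q_12=6·100718+17335=621643
a_13=1:  p_13=1·11102899+1798881=12901780,  q_13=1·621643+100718=722361
(x₁, y₁) = (12901780, 722361);  12901780² − 319·722361² = 1 ✓

12901780 722361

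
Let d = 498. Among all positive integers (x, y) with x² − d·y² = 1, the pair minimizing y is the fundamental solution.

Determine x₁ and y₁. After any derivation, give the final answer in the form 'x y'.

d=498: √d = [22; 3,6,22,6,3,44] (ℓ=6, even), read p_5/q_5
i=0: a=22 ⇒ p=22, q=1
…
i=4: a=6 ⇒ p=56794, q=2545
i=5: a=3 ⇒ p=179777, q=8056
(x₁, y₁) = (179777, 8056);  179777² − 498·8056² = 1 ✓

179777 8056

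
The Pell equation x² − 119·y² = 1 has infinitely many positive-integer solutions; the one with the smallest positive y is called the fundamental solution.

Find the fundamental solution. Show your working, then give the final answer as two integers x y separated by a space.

d=119: √d = [10; 1,9,1,20] (ℓ=4, even), read p_3/q_3
a_0=10:  p_0=10·1+0=10,  q_0=10·0+1=1
…
a_2=9:  p_2=9·11+10=109,  q_2=9·1+1=10
a_3=1:  p_3=1·109+11=120,  q_3=1·10+1=11
fundamental: x₁=120, y₁=11  (since 14400 − 119·121 = 1)

120 11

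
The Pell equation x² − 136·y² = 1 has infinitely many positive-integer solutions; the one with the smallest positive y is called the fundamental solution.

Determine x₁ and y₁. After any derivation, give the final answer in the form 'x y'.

[11; 1,1,1,22] for √136; ℓ=4 ⇒ convergent index 3
k=0  a_k=11  p_k/q_k = 11/1
k=1  a_k=1  p_k/q_k = 12/1
k=2  a_k=1  p_k/q_k = 23/2
k=3  a_k=1  p_k/q_k = 35/3
(x₁, y₁) = (35, 3);  35² − 136·3² = 1 ✓

35 3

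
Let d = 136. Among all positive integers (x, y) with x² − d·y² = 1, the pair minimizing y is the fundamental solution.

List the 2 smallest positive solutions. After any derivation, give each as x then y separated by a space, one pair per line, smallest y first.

35 3
2449 210

√136 → a₀=11, period (1,1,1,22); ℓ=4 even so k=3
step 0: (11, 1)  from 11·(1,0) + (0,1)
…
step 2: (23, 2)  from 1·(12,1) + (11,1)
step 3: (35, 3)  from 1·(23,2) + (12,1)
fundamental: x₁=35, y₁=3  (since 1225 − 136·9 = 1)
n=2: (35,3)∘(35,3) = (35·35+136·3·3, 35·3+3·35) = (2449,210)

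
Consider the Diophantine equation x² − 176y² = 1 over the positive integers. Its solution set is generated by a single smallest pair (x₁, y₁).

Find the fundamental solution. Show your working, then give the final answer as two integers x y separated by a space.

199 15

[13; 3,1,3,26] for √176; ℓ=4 ⇒ convergent index 3
k=0  a_k=13  p_k/q_k = 13/1
…
k=2  a_k=1  p_k/q_k = 53/4
k=3  a_k=3  p_k/q_k = 199/15
(x₁, y₁) = (199, 15);  199² − 176·15² = 1 ✓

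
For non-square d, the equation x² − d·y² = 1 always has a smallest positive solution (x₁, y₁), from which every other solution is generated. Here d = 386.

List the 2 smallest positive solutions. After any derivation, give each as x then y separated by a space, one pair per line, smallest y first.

111555 5678
24889036049 1266818580

[19; 1,1,1,4,1,18,1,4,1,1,1,38] for √386; ℓ=12 ⇒ convergent index 11
step 0: (19, 1)  from 19·(1,0) + (0,1)
…
step 4: (275, 14)  from 4·(59,3) + (39,2)
step 5: (334, 17)  from 1·(275,14) + (59,3)
…
step 7: (6621, 337)  from 1·(6287,320) + (334,17)
…
step 9: (39392, 2005)  from 1·(32771,1668) + (6621,337)
step 10: (72163, 3673)  from 1·(39392,2005) + (32771,1668)
step 11: (111555, 5678)  from 1·(72163,3673) + (39392,2005)
fundamental: x₁=111555, y₁=5678  (since 12444518025 − 386·32239684 = 1)
k=2:  x_2 = 111555·111555+386·5678·5678 = 24889036049,  y_2 = 111555·5678+5678·111555 = 1266818580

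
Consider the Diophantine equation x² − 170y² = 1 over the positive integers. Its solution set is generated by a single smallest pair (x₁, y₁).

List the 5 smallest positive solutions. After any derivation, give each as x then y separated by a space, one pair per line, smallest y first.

339 26
229841 17628
155831859 11951758
105653770561 8103274296
71633100608499 5494008020930

√170 → a₀=13, period (26); ℓ=1 odd so k=1
a_0=13:  p_0=13·1+0=13,  q_0=13·0+1=1
a_1=26:  p_1=26·13+1=339,  q_1=26·1+0=26
(x₁, y₁) = (339, 26);  339² − 170·26² = 1 ✓
k=2:  x_2 = 339·339+170·26·26 = 229841,  y_2 = 339·26+26·339 = 17628
k=3:  x_3 = 339·229841+170·26·17628 = 155831859,  y_3 = 339·17628+26·229841 = 11951758
k=4:  x_4 = 339·155831859+170·26·11951758 = 105653770561,  y_4 = 339·11951758+26·155831859 = 8103274296
k=5:  x_5 = 339·105653770561+170·26·8103274296 = 71633100608499,  y_5 = 339·8103274296+26·105653770561 = 5494008020930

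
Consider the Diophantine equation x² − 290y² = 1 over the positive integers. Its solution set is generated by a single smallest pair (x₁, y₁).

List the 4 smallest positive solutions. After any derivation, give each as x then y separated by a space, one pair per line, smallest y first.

579 34
670481 39372
776416419 45592742
899089542721 52796355864

d=290: √d = [17; 34] (ℓ=1, odd), read p_1/q_1
a_0=17:  p_0=17·1+0=17,  q_0=17·0+1=1
a_1=34:  p_1=34·17+1=579,  q_1=34·1+0=34
(x₁, y₁) = (579, 34);  579² − 290·34² = 1 ✓
k=2:  x_2 = 579·579+290·34·34 = 670481,  y_2 = 579·34+34·579 = 39372
k=3:  x_3 = 579·670481+290·34·39372 = 776416419,  y_3 = 579·39372+34·670481 = 45592742
k=4:  x_4 = 579·776416419+290·34·45592742 = 899089542721,  y_4 = 579·45592742+34·776416419 = 52796355864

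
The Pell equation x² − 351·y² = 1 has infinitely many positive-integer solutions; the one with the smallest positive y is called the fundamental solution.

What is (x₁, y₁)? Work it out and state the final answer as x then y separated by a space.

√351 → a₀=18, period (1,2,1,3,2,2,2,3,1,2,1,36); ℓ=12 even so k=11
a_0=18:  p_0=18·1+0=18,  q_0=18·0+1=1
a_1=1:  p_1=1·18+1=19,  q_1=1·1+0=1
…
a_10=2:  p_10=2·16543+12796=45882,  q_10=2·883+683=2449
a_11=1:  p_11=1·45882+16543=62425,  q_11=1·2449+883=3332
→ (62425, 3332).  Check: 62425²=3896880625, 351·3332²=3896880624, difference 1.

62425 3332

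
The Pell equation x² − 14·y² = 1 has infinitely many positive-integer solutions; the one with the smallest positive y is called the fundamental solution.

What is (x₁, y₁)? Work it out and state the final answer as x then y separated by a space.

15 4

√14 → a₀=3, period (1,2,1,6); ℓ=4 even so k=3
a_0=3:  p_0=3·1+0=3,  q_0=3·0+1=1
a_1=1:  p_1=1·3+1=4,  q_1=1·1+0=1
a_2=2:  p_2=2·4+3=11,  q_2=2·1+1=3
a_3=1:  p_3=1·11+4=15,  q_3=1·3+1=4
fundamental: x₁=15, y₁=4  (since 225 − 14·16 = 1)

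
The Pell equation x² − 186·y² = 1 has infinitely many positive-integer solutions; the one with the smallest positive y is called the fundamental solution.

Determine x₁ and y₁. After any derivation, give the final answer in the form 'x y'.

√186 → a₀=13, period (1,1,1,3,4,3,1,1,1,26); ℓ=10 even so k=9
step 0: (13, 1)  from 13·(1,0) + (0,1)
…
step 5: (641, 47)  from 4·(150,11) + (41,3)
…
step 7: (2714, 199)  from 1·(2073,152) + (641,47)
step 8: (4787, 351)  from 1·(2714,199) + (2073,152)
step 9: (7501, 550)  from 1·(4787,351) + (2714,199)
(x₁, y₁) = (7501, 550);  7501² − 186·550² = 1 ✓

7501 550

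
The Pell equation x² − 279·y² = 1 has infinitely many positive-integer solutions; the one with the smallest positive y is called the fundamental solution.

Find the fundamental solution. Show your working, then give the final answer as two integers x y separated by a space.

√279 = [16; 1,2,2,1,2,2,1,32, …], period ℓ=8 (even) → k=7
step 0: (16, 1)  from 16·(1,0) + (0,1)
step 1: (17, 1)  from 1·(16,1) + (1,0)
step 2: (50, 3)  from 2·(17,1) + (16,1)
…
step 4: (167, 10)  from 1·(117,7) + (50,3)
…
step 6: (1069, 64)  from 2·(451,27) + (167,10)
step 7: (1520, 91)  from 1·(1069,64) + (451,27)
fundamental: x₁=1520, y₁=91  (since 2310400 − 279·8281 = 1)

1520 91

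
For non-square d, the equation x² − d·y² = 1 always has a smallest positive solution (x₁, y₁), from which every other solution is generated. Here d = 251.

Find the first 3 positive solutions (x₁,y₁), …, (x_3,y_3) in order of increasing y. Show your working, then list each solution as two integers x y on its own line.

d=251: √d = [15; 1,5,2,1,2,…,5,1,30] (ℓ=14, even), read p_13/q_13
step 0: (15, 1)  from 15·(1,0) + (0,1)
step 1: (16, 1)  from 1·(15,1) + (1,0)
step 2: (95, 6)  from 5·(16,1) + (15,1)
…
step 4: (301, 19)  from 1·(206,13) + (95,6)
step 5: (808, 51)  from 2·(301,19) + (206,13)
step 6: (1917, 121)  from 2·(808,51) + (301,19)
step 7: (29563, 1866)  from 15·(1917,121) + (808,51)
step 8: (61043, 3853)  from 2·(29563,1866) + (1917,121)
…
step 12: (3097857, 195535)  from 5·(577033,36422) + (212692,13425)
step 13: (3674890, 231957)  from 1·(3097857,195535) + (577033,36422)
fundamental: x₁=3674890, y₁=231957  (since 13504816512100 − 251·53804049849 = 1)
(3674890+231957√251)^2 = 27009633024199 + 1704832919460√251
(3674890+231957√251)^3 = 198514860608593651330 + 12530146894788486843√251

3674890 231957
27009633024199 1704832919460
198514860608593651330 12530146894788486843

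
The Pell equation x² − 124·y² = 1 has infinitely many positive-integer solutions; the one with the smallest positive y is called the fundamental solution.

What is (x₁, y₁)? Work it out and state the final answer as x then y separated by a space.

4620799 414960

[11; 7,2,1,1,1,…,2,7,22] for √124; ℓ=16 ⇒ convergent index 15
i=0: a=11 ⇒ p=11, q=1
i=1: a=7 ⇒ p=78, q=7
…
i=8: a=4 ⇒ p=14543, q=1306
i=9: a=1 ⇒ p=17583, q=1579
i=10: a=3 ⇒ p=67292, q=6043
i=11: a=1 ⇒ p=84875, q=7622
i=12: a=1 ⇒ p=152167, q=13665
i=13: a=1 ⇒ p=237042, q=21287
i=14: a=2 ⇒ p=626251, q=56239
i=15: a=7 ⇒ p=4620799, q=414960
fundamental: x₁=4620799, y₁=414960  (since 21351783398401 − 124·172191801600 = 1)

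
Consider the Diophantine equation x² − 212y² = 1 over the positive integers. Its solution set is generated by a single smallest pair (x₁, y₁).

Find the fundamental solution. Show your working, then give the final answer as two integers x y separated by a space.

√212 → a₀=14, period (1,1,3,1,1,…,1,1,28); ℓ=14 even so k=13
a_0=14:  p_0=14·1+0=14,  q_0=14·0+1=1
a_1=1:  p_1=1·14+1=15,  q_1=1·1+0=1
…
a_5=1:  p_5=1·131+102=233,  q_5=1·9+7=16
a_6=1:  p_6=1·233+131=364,  q_6=1·16+9=25
a_7=6:  p_7=6·364+233=2417,  q_7=6·25+16=166
a_8=1:  p_8=1·2417+364=2781,  q_8=1·166+25=191
a_9=1:  p_9=1·2781+2417=5198,  q_9=1·191+166=357
…
a_11=3:  p_11=3·7979+5198=29135,  q_11=3·548+357=2001
a_12=1:  p_12=1·29135+7979=37114,  q_12=1·2001+548=2549
a_13=1:  p_13=1·37114+29135=66249,  q_13=1·2549+2001=4550
(x₁, y₁) = (66249, 4550);  66249² − 212·4550² = 1 ✓

66249 4550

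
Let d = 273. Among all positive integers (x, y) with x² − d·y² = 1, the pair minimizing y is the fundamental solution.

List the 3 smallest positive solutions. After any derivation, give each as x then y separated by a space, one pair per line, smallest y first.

d=273: √d = [16; 1,1,10,1,1,32] (ℓ=6, even), read p_5/q_5
step 0: (16, 1)  from 16·(1,0) + (0,1)
step 1: (17, 1)  from 1·(16,1) + (1,0)
step 2: (33, 2)  from 1·(17,1) + (16,1)
step 3: (347, 21)  from 10·(33,2) + (17,1)
step 4: (380, 23)  from 1·(347,21) + (33,2)
step 5: (727, 44)  from 1·(380,23) + (347,21)
→ (727, 44).  Check: 727²=528529, 273·44²=528528, difference 1.
k=2:  x_2 = 727·727+273·44·44 = 1057057,  y_2 = 727·44+44·727 = 63976
k=3:  x_3 = 727·1057057+273·44·63976 = 1536960151,  y_3 = 727·63976+44·1057057 = 93021060

727 44
1057057 63976
1536960151 93021060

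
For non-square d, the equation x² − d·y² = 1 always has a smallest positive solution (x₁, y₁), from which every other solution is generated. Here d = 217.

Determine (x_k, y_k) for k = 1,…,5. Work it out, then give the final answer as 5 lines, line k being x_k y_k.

[14; 1,2,1,2,1,…,2,1,28] for √217; ℓ=16 ⇒ convergent index 15
a_0=14:  p_0=14·1+0=14,  q_0=14·0+1=1
a_1=1:  p_1=1·14+1=15,  q_1=1·1+0=1
…
a_6=1:  p_6=1·221+162=383,  q_6=1·15+11=26
…
a_10=1:  p_10=1·139163+15055=154218,  q_10=1·9447+1022=10469
a_11=1:  p_11=1·154218+139163=293381,  q_11=1·10469+9447=19916
a_12=2:  p_12=2·293381+154218=740980,  q_12=2·19916+10469=50301
a_13=1:  p_13=1·740980+293381=1034361,  q_13=1·50301+19916=70217
a_14=2:  p_14=2·1034361+740980=2809702,  q_14=2·70217+50301=190735
a_15=1:  p_15=1·2809702+1034361=3844063,  q_15=1·190735+70217=260952
(x₁, y₁) = (3844063, 260952);  3844063² − 217·260952² = 1 ✓
k=2:  x_2 = 3844063·3844063+217·260952·260952 = 29553640695937,  y_2 = 3844063·260952+260952·3844063 = 2006231855952
k=3:  x_3 = 3844063·29553640695937+217·260952·2006231855952 = 227212113429087499999,  y_3 = 3844063·2006231855952+260952·29553640695937 = 15424163293772565000
k=4:  x_4 = 3844063·227212113429087499999+217·260952·15424163293772565000 = 1746835356769087211376615937,  y_4 = 3844063·15424163293772565000+260952·227212113429087499999 = 118582910847096488831334048
k=5:  x_5 = 3844063·1746835356769087211376615937+217·260952·118582910847096488831334048 = 13429890324095468173938627689764063,  y_5 = 3844063·118582910847096488831334048+260952·1746835356769087211376615937 = 911680360039229116129595136549048

3844063 260952
29553640695937 2006231855952
227212113429087499999 15424163293772565000
1746835356769087211376615937 118582910847096488831334048
13429890324095468173938627689764063 911680360039229116129595136549048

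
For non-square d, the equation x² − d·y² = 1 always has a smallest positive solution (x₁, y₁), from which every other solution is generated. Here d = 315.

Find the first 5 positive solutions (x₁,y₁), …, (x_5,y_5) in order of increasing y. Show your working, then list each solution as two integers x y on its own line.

√315 → a₀=17, period (1,2,1,34); ℓ=4 even so k=3
i=0: a=17 ⇒ p=17, q=1
i=1: a=1 ⇒ p=18, q=1
i=2: a=2 ⇒ p=53, q=3
i=3: a=1 ⇒ p=71, q=4
→ (71, 4).  Check: 71²=5041, 315·4²=5040, difference 1.
(x_2, y_2) = (71·71 + 315·4·4, 71·4 + 4·71) = (10081, 568)
(x_3, y_3) = (71·10081 + 315·4·568, 71·568 + 4·10081) = (1431431, 80652)
(x_4, y_4) = (71·1431431 + 315·4·80652, 71·80652 + 4·1431431) = (203253121, 11452016)
(x_5, y_5) = (71·203253121 + 315·4·11452016, 71·11452016 + 4·203253121) = (28860511751, 1626105620)

71 4
10081 568
1431431 80652
203253121 11452016
28860511751 1626105620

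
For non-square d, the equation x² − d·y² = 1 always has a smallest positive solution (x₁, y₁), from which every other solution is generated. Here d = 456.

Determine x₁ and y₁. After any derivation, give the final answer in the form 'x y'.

√456 → a₀=21, period (2,1,4,1,2,42); ℓ=6 even so k=5
a_0=21:  p_0=21·1+0=21,  q_0=21·0+1=1
…
a_3=4:  p_3=4·64+43=299,  q_3=4·3+2=14
a_4=1:  p_4=1·299+64=363,  q_4=1·14+3=17
a_5=2:  p_5=2·363+299=1025,  q_5=2·17+14=48
→ (1025, 48).  Check: 1025²=1050625, 456·48²=1050624, difference 1.

1025 48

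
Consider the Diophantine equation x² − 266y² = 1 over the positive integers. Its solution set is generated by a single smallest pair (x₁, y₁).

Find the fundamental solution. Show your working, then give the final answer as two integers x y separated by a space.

d=266: √d = [16; 3,4,3,32] (ℓ=4, even), read p_3/q_3
k=0  a_k=16  p_k/q_k = 16/1
k=1  a_k=3  p_k/q_k = 49/3
k=2  a_k=4  p_k/q_k = 212/13
k=3  a_k=3  p_k/q_k = 685/42
→ (685, 42).  Check: 685²=469225, 266·42²=469224, difference 1.

685 42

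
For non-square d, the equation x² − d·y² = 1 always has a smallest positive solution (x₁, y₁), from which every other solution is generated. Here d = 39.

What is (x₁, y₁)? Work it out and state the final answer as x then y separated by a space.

25 4

√39 = [6; 4,12, …], period ℓ=2 (even) → k=1
i=0: a=6 ⇒ p=6, q=1
i=1: a=4 ⇒ p=25, q=4
→ (25, 4).  Check: 25²=625, 39·4²=624, difference 1.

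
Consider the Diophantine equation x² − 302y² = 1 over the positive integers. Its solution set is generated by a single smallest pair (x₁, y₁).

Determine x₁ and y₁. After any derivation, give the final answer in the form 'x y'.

4276623 246092

√302 = [17; 2,1,1,1,4,…,1,2,34, …], period ℓ=16 (even) → k=15
a_0=17:  p_0=17·1+0=17,  q_0=17·0+1=1
a_1=2:  p_1=2·17+1=35,  q_1=2·1+0=2
a_2=1:  p_2=1·35+17=52,  q_2=1·2+1=3
a_3=1:  p_3=1·52+35=87,  q_3=1·3+2=5
…
a_5=4:  p_5=4·139+87=643,  q_5=4·8+5=37
…
a_7=1:  p_7=1·1425+643=2068,  q_7=1·82+37=119
…
a_10=2:  p_10=2·36581+34513=107675,  q_10=2·2105+1986=6196
a_11=4:  p_11=4·107675+36581=467281,  q_11=4·6196+2105=26889
a_12=1:  p_12=1·467281+107675=574956,  q_12=1·26889+6196=33085
a_13=1:  p_13=1·574956+467281=1042237,  q_13=1·33085+26889=59974
a_14=1:  p_14=1·1042237+574956=1617193,  q_14=1·59974+33085=93059
a_15=2:  p_15=2·1617193+1042237=4276623,  q_15=2·93059+59974=246092
fundamental: x₁=4276623, y₁=246092  (since 18289504284129 − 302·60561272464 = 1)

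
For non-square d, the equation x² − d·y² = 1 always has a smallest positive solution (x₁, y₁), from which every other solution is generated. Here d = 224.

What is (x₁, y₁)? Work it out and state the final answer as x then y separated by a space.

15 1

√224 = [14; 1,28, …], period ℓ=2 (even) → k=1
i=0: a=14 ⇒ p=14, q=1
i=1: a=1 ⇒ p=15, q=1
fundamental: x₁=15, y₁=1  (since 225 − 224·1 = 1)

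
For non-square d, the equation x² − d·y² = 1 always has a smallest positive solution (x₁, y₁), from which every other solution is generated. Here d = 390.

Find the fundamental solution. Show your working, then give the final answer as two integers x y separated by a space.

79 4

√390 = [19; 1,2,1,38, …], period ℓ=4 (even) → k=3
a_0=19:  p_0=19·1+0=19,  q_0=19·0+1=1
…
a_2=2:  p_2=2·20+19=59,  q_2=2·1+1=3
a_3=1:  p_3=1·59+20=79,  q_3=1·3+1=4
→ (79, 4).  Check: 79²=6241, 390·4²=6240, difference 1.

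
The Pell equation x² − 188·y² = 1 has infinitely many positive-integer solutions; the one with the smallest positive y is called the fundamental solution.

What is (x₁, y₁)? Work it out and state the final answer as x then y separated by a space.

d=188: √d = [13; 1,2,2,6,2,2,1,26] (ℓ=8, even), read p_7/q_7
k=0  a_k=13  p_k/q_k = 13/1
k=1  a_k=1  p_k/q_k = 14/1
k=2  a_k=2  p_k/q_k = 41/3
…
k=5  a_k=2  p_k/q_k = 1330/97
k=6  a_k=2  p_k/q_k = 3277/239
k=7  a_k=1  p_k/q_k = 4607/336
(x₁, y₁) = (4607, 336);  4607² − 188·336² = 1 ✓

4607 336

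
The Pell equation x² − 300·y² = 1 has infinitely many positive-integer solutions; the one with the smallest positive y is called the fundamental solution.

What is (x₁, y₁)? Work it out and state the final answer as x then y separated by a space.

1351 78

√300 → a₀=17, period (3,8,3,34); ℓ=4 even so k=3
k=0  a_k=17  p_k/q_k = 17/1
k=1  a_k=3  p_k/q_k = 52/3
k=2  a_k=8  p_k/q_k = 433/25
k=3  a_k=3  p_k/q_k = 1351/78
(x₁, y₁) = (1351, 78);  1351² − 300·78² = 1 ✓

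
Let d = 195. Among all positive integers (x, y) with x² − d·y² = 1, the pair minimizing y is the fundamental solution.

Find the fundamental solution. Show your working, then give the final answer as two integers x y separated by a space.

√195 = [13; 1,26, …], period ℓ=2 (even) → k=1
step 0: (13, 1)  from 13·(1,0) + (0,1)
step 1: (14, 1)  from 1·(13,1) + (1,0)
fundamental: x₁=14, y₁=1  (since 196 − 195·1 = 1)

14 1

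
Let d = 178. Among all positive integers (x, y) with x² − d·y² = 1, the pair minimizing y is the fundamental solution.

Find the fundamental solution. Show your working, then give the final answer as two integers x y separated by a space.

√178 = [13; 2,1,12,1,2,26, …], period ℓ=6 (even) → k=5
step 0: (13, 1)  from 13·(1,0) + (0,1)
…
step 2: (40, 3)  from 1·(27,2) + (13,1)
step 3: (507, 38)  from 12·(40,3) + (27,2)
step 4: (547, 41)  from 1·(507,38) + (40,3)
step 5: (1601, 120)  from 2·(547,41) + (507,38)
fundamental: x₁=1601, y₁=120  (since 2563201 − 178·14400 = 1)

1601 120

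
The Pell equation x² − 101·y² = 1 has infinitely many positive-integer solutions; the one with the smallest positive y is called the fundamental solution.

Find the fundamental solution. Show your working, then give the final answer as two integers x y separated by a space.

201 20

√101 = [10; 20, …], period ℓ=1 (odd) → k=1
step 0: (10, 1)  from 10·(1,0) + (0,1)
step 1: (201, 20)  from 20·(10,1) + (1,0)
(x₁, y₁) = (201, 20);  201² − 101·20² = 1 ✓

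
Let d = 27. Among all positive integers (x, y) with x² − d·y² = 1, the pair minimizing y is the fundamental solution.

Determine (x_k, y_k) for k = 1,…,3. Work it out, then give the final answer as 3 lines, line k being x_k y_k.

26 5
1351 260
70226 13515

√27 = [5; 5,10, …], period ℓ=2 (even) → k=1
a_0=5:  p_0=5·1+0=5,  q_0=5·0+1=1
a_1=5:  p_1=5·5+1=26,  q_1=5·1+0=5
fundamental: x₁=26, y₁=5  (since 676 − 27·25 = 1)
(x_2, y_2) = (26·26 + 27·5·5, 26·5 + 5·26) = (1351, 260)
(x_3, y_3) = (26·1351 + 27·5·260, 26·260 + 5·1351) = (70226, 13515)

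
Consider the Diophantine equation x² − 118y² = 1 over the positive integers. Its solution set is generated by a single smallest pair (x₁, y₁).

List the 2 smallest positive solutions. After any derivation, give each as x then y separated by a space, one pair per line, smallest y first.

d=118: √d = [10; 1,6,3,2,10,2,3,6,1,20] (ℓ=10, even), read p_9/q_9
i=0: a=10 ⇒ p=10, q=1
i=1: a=1 ⇒ p=11, q=1
…
i=4: a=2 ⇒ p=554, q=51
…
i=6: a=2 ⇒ p=12112, q=1115
i=7: a=3 ⇒ p=42115, q=3877
i=8: a=6 ⇒ p=264802, q=24377
i=9: a=1 ⇒ p=306917, q=28254
fundamental: x₁=306917, y₁=28254  (since 94198044889 − 118·798288516 = 1)
k=2:  x_2 = 306917·306917+118·28254·28254 = 188396089777,  y_2 = 306917·28254+28254·306917 = 17343265836

306917 28254
188396089777 17343265836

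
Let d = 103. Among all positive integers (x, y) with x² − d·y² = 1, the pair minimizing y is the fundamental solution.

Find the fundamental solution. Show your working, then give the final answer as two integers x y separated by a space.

227528 22419

√103 = [10; 6,1,2,1,1,9,1,1,2,1,6,20, …], period ℓ=12 (even) → k=11
i=0: a=10 ⇒ p=10, q=1
…
i=6: a=9 ⇒ p=4567, q=450
…
i=10: a=1 ⇒ p=33877, q=3338
i=11: a=6 ⇒ p=227528, q=22419
fundamental: x₁=227528, y₁=22419  (since 51768990784 − 103·502611561 = 1)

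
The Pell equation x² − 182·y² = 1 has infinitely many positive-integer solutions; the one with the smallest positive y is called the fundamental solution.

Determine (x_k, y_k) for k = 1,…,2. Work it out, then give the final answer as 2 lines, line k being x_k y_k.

d=182: √d = [13; 2,26] (ℓ=2, even), read p_1/q_1
a_0=13:  p_0=13·1+0=13,  q_0=13·0+1=1
a_1=2:  p_1=2·13+1=27,  q_1=2·1+0=2
(x₁, y₁) = (27, 2);  27² − 182·2² = 1 ✓
n=2: (27,2)∘(27,2) = (27·27+182·2·2, 27·2+2·27) = (1457,108)

27 2
1457 108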